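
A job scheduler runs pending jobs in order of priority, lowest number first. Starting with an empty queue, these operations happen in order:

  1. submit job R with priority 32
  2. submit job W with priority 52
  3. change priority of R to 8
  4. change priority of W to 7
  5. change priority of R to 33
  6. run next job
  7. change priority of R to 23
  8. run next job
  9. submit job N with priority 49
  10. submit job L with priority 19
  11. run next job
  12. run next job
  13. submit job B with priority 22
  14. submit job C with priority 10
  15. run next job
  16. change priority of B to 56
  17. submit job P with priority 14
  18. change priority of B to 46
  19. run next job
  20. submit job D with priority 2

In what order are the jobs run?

add R (priority 32) → {R:32}
add W (priority 52) → {R:32, W:52}
update R to priority 8 → {R:8, W:52}
update W to priority 7 → {W:7, R:8}
update R to priority 33 → {W:7, R:33}
run next job → W; now {R:33}
update R to priority 23 → {R:23}
run next job → R; now {}
add N (priority 49) → {N:49}
add L (priority 19) → {L:19, N:49}
run next job → L; now {N:49}
run next job → N; now {}
add B (priority 22) → {B:22}
add C (priority 10) → {C:10, B:22}
run next job → C; now {B:22}
update B to priority 56 → {B:56}
add P (priority 14) → {P:14, B:56}
update B to priority 46 → {P:14, B:46}
run next job → P; now {B:46}
add D (priority 2) → {D:2, B:46}

W, R, L, N, C, P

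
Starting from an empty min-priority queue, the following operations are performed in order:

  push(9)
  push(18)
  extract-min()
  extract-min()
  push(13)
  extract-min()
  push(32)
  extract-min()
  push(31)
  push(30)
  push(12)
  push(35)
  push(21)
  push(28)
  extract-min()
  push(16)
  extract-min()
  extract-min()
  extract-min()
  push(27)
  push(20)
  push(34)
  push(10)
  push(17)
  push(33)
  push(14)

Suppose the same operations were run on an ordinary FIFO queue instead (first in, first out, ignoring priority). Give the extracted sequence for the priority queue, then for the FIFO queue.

insert 9 → {9}
insert 18 → {9, 18}
extract-min → 9; now {18}
extract-min → 18; now {}
insert 13 → {13}
extract-min → 13; now {}
insert 32 → {32}
extract-min → 32; now {}
insert 31 → {31}
insert 30 → {30, 31}
insert 12 → {12, 30, 31}
insert 35 → {12, 30, 31, 35}
insert 21 → {12, 21, 30, 31, 35}
insert 28 → {12, 21, 28, 30, 31, 35}
extract-min → 12; now {21, 28, 30, 31, 35}
insert 16 → {16, 21, 28, 30, 31, 35}
extract-min → 16; now {21, 28, 30, 31, 35}
extract-min → 21; now {28, 30, 31, 35}
extract-min → 28; now {30, 31, 35}
insert 27 → {27, 30, 31, 35}
insert 20 → {20, 27, 30, 31, 35}
insert 34 → {20, 27, 30, 31, 34, 35}
insert 10 → {10, 20, 27, 30, 31, 34, 35}
insert 17 → {10, 17, 20, 27, 30, 31, 34, 35}
insert 33 → {10, 17, 20, 27, 30, 31, 33, 34, 35}
insert 14 → {10, 14, 17, 20, 27, 30, 31, 33, 34, 35}

priority queue: [9, 18, 13, 32, 12, 16, 21, 28]; FIFO queue: [9, 18, 13, 32, 31, 30, 12, 35]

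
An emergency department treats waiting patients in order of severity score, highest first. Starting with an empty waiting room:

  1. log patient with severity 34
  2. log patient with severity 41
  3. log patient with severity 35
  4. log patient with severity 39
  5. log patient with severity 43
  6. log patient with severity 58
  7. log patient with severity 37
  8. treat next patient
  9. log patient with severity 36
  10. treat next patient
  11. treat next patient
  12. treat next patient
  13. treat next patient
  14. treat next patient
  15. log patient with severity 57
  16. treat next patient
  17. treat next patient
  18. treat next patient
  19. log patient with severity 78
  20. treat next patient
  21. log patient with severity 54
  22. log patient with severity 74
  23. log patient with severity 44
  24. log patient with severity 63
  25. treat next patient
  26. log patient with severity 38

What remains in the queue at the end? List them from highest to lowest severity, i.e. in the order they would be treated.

63 → 54 → 44 → 38

insert 34 → {34}
insert 41 → {41, 34}
insert 35 → {41, 35, 34}
insert 39 → {41, 39, 35, 34}
insert 43 → {43, 41, 39, 35, 34}
insert 58 → {58, 43, 41, 39, 35, 34}
insert 37 → {58, 43, 41, 39, 37, 35, 34}
treat next patient → 58; now {43, 41, 39, 37, 35, 34}
insert 36 → {43, 41, 39, 37, 36, 35, 34}
treat next patient → 43; now {41, 39, 37, 36, 35, 34}
treat next patient → 41; now {39, 37, 36, 35, 34}
treat next patient → 39; now {37, 36, 35, 34}
treat next patient → 37; now {36, 35, 34}
treat next patient → 36; now {35, 34}
insert 57 → {57, 35, 34}
treat next patient → 57; now {35, 34}
treat next patient → 35; now {34}
treat next patient → 34; now {}
insert 78 → {78}
treat next patient → 78; now {}
insert 54 → {54}
insert 74 → {74, 54}
insert 44 → {74, 54, 44}
insert 63 → {74, 63, 54, 44}
treat next patient → 74; now {63, 54, 44}
insert 38 → {63, 54, 44, 38}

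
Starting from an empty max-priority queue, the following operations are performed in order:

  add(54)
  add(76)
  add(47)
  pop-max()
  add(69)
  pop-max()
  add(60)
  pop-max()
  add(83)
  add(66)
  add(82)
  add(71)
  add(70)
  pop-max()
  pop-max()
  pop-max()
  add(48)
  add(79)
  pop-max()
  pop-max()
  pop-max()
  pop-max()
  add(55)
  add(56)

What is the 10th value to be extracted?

insert 54 → {54}
insert 76 → {76, 54}
insert 47 → {76, 54, 47}
pop-max → 76; now {54, 47}
insert 69 → {69, 54, 47}
pop-max → 69; now {54, 47}
insert 60 → {60, 54, 47}
pop-max → 60; now {54, 47}
insert 83 → {83, 54, 47}
insert 66 → {83, 66, 54, 47}
insert 82 → {83, 82, 66, 54, 47}
insert 71 → {83, 82, 71, 66, 54, 47}
insert 70 → {83, 82, 71, 70, 66, 54, 47}
pop-max → 83; now {82, 71, 70, 66, 54, 47}
pop-max → 82; now {71, 70, 66, 54, 47}
pop-max → 71; now {70, 66, 54, 47}
insert 48 → {70, 66, 54, 48, 47}
insert 79 → {79, 70, 66, 54, 48, 47}
pop-max → 79; now {70, 66, 54, 48, 47}
pop-max → 70; now {66, 54, 48, 47}
pop-max → 66; now {54, 48, 47}
pop-max → 54; now {48, 47}
insert 55 → {55, 48, 47}
insert 56 → {56, 55, 48, 47}

54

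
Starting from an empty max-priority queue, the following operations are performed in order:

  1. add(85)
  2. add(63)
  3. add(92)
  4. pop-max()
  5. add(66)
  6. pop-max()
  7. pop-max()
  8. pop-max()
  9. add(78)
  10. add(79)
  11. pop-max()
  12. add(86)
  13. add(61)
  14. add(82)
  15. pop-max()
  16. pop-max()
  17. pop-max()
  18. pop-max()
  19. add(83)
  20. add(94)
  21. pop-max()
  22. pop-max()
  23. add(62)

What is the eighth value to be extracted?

78

insert 85 → {85}
insert 63 → {85, 63}
insert 92 → {92, 85, 63}
pop-max → 92; now {85, 63}
insert 66 → {85, 66, 63}
pop-max → 85; now {66, 63}
pop-max → 66; now {63}
pop-max → 63; now {}
insert 78 → {78}
insert 79 → {79, 78}
pop-max → 79; now {78}
insert 86 → {86, 78}
insert 61 → {86, 78, 61}
insert 82 → {86, 82, 78, 61}
pop-max → 86; now {82, 78, 61}
pop-max → 82; now {78, 61}
pop-max → 78; now {61}
pop-max → 61; now {}
insert 83 → {83}
insert 94 → {94, 83}
pop-max → 94; now {83}
pop-max → 83; now {}
insert 62 → {62}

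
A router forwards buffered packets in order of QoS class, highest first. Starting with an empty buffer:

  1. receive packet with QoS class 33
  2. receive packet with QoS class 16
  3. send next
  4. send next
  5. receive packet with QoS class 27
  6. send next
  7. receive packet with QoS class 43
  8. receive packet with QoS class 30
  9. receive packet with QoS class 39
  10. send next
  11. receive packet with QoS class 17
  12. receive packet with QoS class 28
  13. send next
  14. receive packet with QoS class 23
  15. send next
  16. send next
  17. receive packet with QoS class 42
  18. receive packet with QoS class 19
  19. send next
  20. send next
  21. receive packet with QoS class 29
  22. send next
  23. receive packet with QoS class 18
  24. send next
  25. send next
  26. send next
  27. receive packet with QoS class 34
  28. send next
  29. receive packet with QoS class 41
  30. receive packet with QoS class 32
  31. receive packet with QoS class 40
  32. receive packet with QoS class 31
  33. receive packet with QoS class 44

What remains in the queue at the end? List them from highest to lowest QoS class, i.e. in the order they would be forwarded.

44 → 41 → 40 → 32 → 31

insert 33 → {33}
insert 16 → {33, 16}
send next → 33; now {16}
send next → 16; now {}
insert 27 → {27}
send next → 27; now {}
insert 43 → {43}
insert 30 → {43, 30}
insert 39 → {43, 39, 30}
send next → 43; now {39, 30}
insert 17 → {39, 30, 17}
insert 28 → {39, 30, 28, 17}
send next → 39; now {30, 28, 17}
insert 23 → {30, 28, 23, 17}
send next → 30; now {28, 23, 17}
send next → 28; now {23, 17}
insert 42 → {42, 23, 17}
insert 19 → {42, 23, 19, 17}
send next → 42; now {23, 19, 17}
send next → 23; now {19, 17}
insert 29 → {29, 19, 17}
send next → 29; now {19, 17}
insert 18 → {19, 18, 17}
send next → 19; now {18, 17}
send next → 18; now {17}
send next → 17; now {}
insert 34 → {34}
send next → 34; now {}
insert 41 → {41}
insert 32 → {41, 32}
insert 40 → {41, 40, 32}
insert 31 → {41, 40, 32, 31}
insert 44 → {44, 41, 40, 32, 31}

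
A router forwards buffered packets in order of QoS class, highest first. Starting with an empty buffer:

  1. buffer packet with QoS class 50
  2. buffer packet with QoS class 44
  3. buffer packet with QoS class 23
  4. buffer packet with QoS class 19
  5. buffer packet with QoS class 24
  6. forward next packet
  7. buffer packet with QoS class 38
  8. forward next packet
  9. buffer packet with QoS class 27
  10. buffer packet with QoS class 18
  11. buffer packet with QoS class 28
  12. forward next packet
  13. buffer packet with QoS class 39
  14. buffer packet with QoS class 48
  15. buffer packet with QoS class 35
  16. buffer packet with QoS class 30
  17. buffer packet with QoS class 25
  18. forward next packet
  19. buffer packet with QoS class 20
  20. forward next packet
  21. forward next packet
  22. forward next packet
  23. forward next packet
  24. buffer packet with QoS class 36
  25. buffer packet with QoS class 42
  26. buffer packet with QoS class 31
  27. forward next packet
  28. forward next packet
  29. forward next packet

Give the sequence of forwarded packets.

insert 50 → {50}
insert 44 → {50, 44}
insert 23 → {50, 44, 23}
insert 19 → {50, 44, 23, 19}
insert 24 → {50, 44, 24, 23, 19}
forward next packet → 50; now {44, 24, 23, 19}
insert 38 → {44, 38, 24, 23, 19}
forward next packet → 44; now {38, 24, 23, 19}
insert 27 → {38, 27, 24, 23, 19}
insert 18 → {38, 27, 24, 23, 19, 18}
insert 28 → {38, 28, 27, 24, 23, 19, 18}
forward next packet → 38; now {28, 27, 24, 23, 19, 18}
insert 39 → {39, 28, 27, 24, 23, 19, 18}
insert 48 → {48, 39, 28, 27, 24, 23, 19, 18}
insert 35 → {48, 39, 35, 28, 27, 24, 23, 19, 18}
insert 30 → {48, 39, 35, 30, 28, 27, 24, 23, 19, 18}
insert 25 → {48, 39, 35, 30, 28, 27, 25, 24, 23, 19, 18}
forward next packet → 48; now {39, 35, 30, 28, 27, 25, 24, 23, 19, 18}
insert 20 → {39, 35, 30, 28, 27, 25, 24, 23, 20, 19, 18}
forward next packet → 39; now {35, 30, 28, 27, 25, 24, 23, 20, 19, 18}
forward next packet → 35; now {30, 28, 27, 25, 24, 23, 20, 19, 18}
forward next packet → 30; now {28, 27, 25, 24, 23, 20, 19, 18}
forward next packet → 28; now {27, 25, 24, 23, 20, 19, 18}
insert 36 → {36, 27, 25, 24, 23, 20, 19, 18}
insert 42 → {42, 36, 27, 25, 24, 23, 20, 19, 18}
insert 31 → {42, 36, 31, 27, 25, 24, 23, 20, 19, 18}
forward next packet → 42; now {36, 31, 27, 25, 24, 23, 20, 19, 18}
forward next packet → 36; now {31, 27, 25, 24, 23, 20, 19, 18}
forward next packet → 31; now {27, 25, 24, 23, 20, 19, 18}

[50, 44, 38, 48, 39, 35, 30, 28, 42, 36, 31]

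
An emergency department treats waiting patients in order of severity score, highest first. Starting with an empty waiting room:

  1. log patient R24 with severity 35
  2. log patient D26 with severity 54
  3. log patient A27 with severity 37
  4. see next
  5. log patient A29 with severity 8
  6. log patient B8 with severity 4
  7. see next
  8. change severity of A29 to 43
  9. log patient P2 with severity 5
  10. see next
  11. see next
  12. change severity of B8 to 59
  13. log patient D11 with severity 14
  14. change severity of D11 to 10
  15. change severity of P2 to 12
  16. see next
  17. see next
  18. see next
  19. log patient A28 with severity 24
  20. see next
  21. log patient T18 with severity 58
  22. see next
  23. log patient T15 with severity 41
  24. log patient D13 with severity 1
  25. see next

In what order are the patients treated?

D26 → A27 → A29 → R24 → B8 → P2 → D11 → A28 → T18 → T15

add R24 (severity 35) → {R24:35}
add D26 (severity 54) → {D26:54, R24:35}
add A27 (severity 37) → {D26:54, A27:37, R24:35}
see next → D26; now {A27:37, R24:35}
add A29 (severity 8) → {A27:37, R24:35, A29:8}
add B8 (severity 4) → {A27:37, R24:35, A29:8, B8:4}
see next → A27; now {R24:35, A29:8, B8:4}
update A29 to severity 43 → {A29:43, R24:35, B8:4}
add P2 (severity 5) → {A29:43, R24:35, P2:5, B8:4}
see next → A29; now {R24:35, P2:5, B8:4}
see next → R24; now {P2:5, B8:4}
update B8 to severity 59 → {B8:59, P2:5}
add D11 (severity 14) → {B8:59, D11:14, P2:5}
update D11 to severity 10 → {B8:59, D11:10, P2:5}
update P2 to severity 12 → {B8:59, P2:12, D11:10}
see next → B8; now {P2:12, D11:10}
see next → P2; now {D11:10}
see next → D11; now {}
add A28 (severity 24) → {A28:24}
see next → A28; now {}
add T18 (severity 58) → {T18:58}
see next → T18; now {}
add T15 (severity 41) → {T15:41}
add D13 (severity 1) → {T15:41, D13:1}
see next → T15; now {D13:1}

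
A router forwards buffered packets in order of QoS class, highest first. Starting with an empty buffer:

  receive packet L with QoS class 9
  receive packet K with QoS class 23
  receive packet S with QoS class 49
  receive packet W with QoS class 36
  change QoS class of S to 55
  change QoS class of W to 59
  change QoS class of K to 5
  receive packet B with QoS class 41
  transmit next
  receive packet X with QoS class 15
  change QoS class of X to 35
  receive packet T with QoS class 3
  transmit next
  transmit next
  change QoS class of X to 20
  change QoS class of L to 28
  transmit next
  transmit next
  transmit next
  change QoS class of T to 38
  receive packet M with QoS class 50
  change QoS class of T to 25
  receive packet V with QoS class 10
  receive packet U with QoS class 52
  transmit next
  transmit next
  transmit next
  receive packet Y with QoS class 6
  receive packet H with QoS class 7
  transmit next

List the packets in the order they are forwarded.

[W, S, B, L, X, K, U, M, T, V]

add L (QoS class 9) → {L:9}
add K (QoS class 23) → {K:23, L:9}
add S (QoS class 49) → {S:49, K:23, L:9}
add W (QoS class 36) → {S:49, W:36, K:23, L:9}
update S to QoS class 55 → {S:55, W:36, K:23, L:9}
update W to QoS class 59 → {W:59, S:55, K:23, L:9}
update K to QoS class 5 → {W:59, S:55, L:9, K:5}
add B (QoS class 41) → {W:59, S:55, B:41, L:9, K:5}
transmit next → W; now {S:55, B:41, L:9, K:5}
add X (QoS class 15) → {S:55, B:41, X:15, L:9, K:5}
update X to QoS class 35 → {S:55, B:41, X:35, L:9, K:5}
add T (QoS class 3) → {S:55, B:41, X:35, L:9, K:5, T:3}
transmit next → S; now {B:41, X:35, L:9, K:5, T:3}
transmit next → B; now {X:35, L:9, K:5, T:3}
update X to QoS class 20 → {X:20, L:9, K:5, T:3}
update L to QoS class 28 → {L:28, X:20, K:5, T:3}
transmit next → L; now {X:20, K:5, T:3}
transmit next → X; now {K:5, T:3}
transmit next → K; now {T:3}
update T to QoS class 38 → {T:38}
add M (QoS class 50) → {M:50, T:38}
update T to QoS class 25 → {M:50, T:25}
add V (QoS class 10) → {M:50, T:25, V:10}
add U (QoS class 52) → {U:52, M:50, T:25, V:10}
transmit next → U; now {M:50, T:25, V:10}
transmit next → M; now {T:25, V:10}
transmit next → T; now {V:10}
add Y (QoS class 6) → {V:10, Y:6}
add H (QoS class 7) → {V:10, H:7, Y:6}
transmit next → V; now {H:7, Y:6}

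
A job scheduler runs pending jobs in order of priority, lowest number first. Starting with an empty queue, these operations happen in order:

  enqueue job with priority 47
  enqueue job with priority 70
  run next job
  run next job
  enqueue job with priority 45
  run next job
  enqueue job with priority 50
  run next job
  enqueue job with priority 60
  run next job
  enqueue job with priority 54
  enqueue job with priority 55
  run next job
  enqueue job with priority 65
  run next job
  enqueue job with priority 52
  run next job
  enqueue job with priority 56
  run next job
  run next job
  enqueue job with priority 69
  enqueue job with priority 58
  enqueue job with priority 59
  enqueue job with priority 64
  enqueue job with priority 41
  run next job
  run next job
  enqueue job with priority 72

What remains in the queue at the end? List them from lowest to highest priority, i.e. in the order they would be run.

59, 64, 69, 72

insert 47 → {47}
insert 70 → {47, 70}
run next job → 47; now {70}
run next job → 70; now {}
insert 45 → {45}
run next job → 45; now {}
insert 50 → {50}
run next job → 50; now {}
insert 60 → {60}
run next job → 60; now {}
insert 54 → {54}
insert 55 → {54, 55}
run next job → 54; now {55}
insert 65 → {55, 65}
run next job → 55; now {65}
insert 52 → {52, 65}
run next job → 52; now {65}
insert 56 → {56, 65}
run next job → 56; now {65}
run next job → 65; now {}
insert 69 → {69}
insert 58 → {58, 69}
insert 59 → {58, 59, 69}
insert 64 → {58, 59, 64, 69}
insert 41 → {41, 58, 59, 64, 69}
run next job → 41; now {58, 59, 64, 69}
run next job → 58; now {59, 64, 69}
insert 72 → {59, 64, 69, 72}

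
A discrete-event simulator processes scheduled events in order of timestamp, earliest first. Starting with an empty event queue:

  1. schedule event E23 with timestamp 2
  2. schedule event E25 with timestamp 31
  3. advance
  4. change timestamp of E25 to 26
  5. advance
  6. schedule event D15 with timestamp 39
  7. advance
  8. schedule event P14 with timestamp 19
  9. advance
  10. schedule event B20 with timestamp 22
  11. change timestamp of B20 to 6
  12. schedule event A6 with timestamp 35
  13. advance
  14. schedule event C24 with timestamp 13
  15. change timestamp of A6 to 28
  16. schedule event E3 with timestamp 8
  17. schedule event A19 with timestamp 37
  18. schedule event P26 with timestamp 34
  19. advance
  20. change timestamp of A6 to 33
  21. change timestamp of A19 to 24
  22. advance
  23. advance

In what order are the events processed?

E23, E25, D15, P14, B20, E3, C24, A19

add E23 (timestamp 2) → {E23:2}
add E25 (timestamp 31) → {E23:2, E25:31}
advance → E23; now {E25:31}
update E25 to timestamp 26 → {E25:26}
advance → E25; now {}
add D15 (timestamp 39) → {D15:39}
advance → D15; now {}
add P14 (timestamp 19) → {P14:19}
advance → P14; now {}
add B20 (timestamp 22) → {B20:22}
update B20 to timestamp 6 → {B20:6}
add A6 (timestamp 35) → {B20:6, A6:35}
advance → B20; now {A6:35}
add C24 (timestamp 13) → {C24:13, A6:35}
update A6 to timestamp 28 → {C24:13, A6:28}
add E3 (timestamp 8) → {E3:8, C24:13, A6:28}
add A19 (timestamp 37) → {E3:8, C24:13, A6:28, A19:37}
add P26 (timestamp 34) → {E3:8, C24:13, A6:28, P26:34, A19:37}
advance → E3; now {C24:13, A6:28, P26:34, A19:37}
update A6 to timestamp 33 → {C24:13, A6:33, P26:34, A19:37}
update A19 to timestamp 24 → {C24:13, A19:24, A6:33, P26:34}
advance → C24; now {A19:24, A6:33, P26:34}
advance → A19; now {A6:33, P26:34}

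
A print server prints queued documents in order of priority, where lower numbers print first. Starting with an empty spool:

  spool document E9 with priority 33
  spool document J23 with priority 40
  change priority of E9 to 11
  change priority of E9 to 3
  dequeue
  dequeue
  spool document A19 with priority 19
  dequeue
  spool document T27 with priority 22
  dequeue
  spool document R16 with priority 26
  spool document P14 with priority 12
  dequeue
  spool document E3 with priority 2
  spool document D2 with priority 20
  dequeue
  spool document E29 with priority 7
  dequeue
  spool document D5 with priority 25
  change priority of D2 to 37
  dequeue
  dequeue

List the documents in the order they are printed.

[E9, J23, A19, T27, P14, E3, E29, D5, R16]

add E9 (priority 33) → {E9:33}
add J23 (priority 40) → {E9:33, J23:40}
update E9 to priority 11 → {E9:11, J23:40}
update E9 to priority 3 → {E9:3, J23:40}
dequeue → E9; now {J23:40}
dequeue → J23; now {}
add A19 (priority 19) → {A19:19}
dequeue → A19; now {}
add T27 (priority 22) → {T27:22}
dequeue → T27; now {}
add R16 (priority 26) → {R16:26}
add P14 (priority 12) → {P14:12, R16:26}
dequeue → P14; now {R16:26}
add E3 (priority 2) → {E3:2, R16:26}
add D2 (priority 20) → {E3:2, D2:20, R16:26}
dequeue → E3; now {D2:20, R16:26}
add E29 (priority 7) → {E29:7, D2:20, R16:26}
dequeue → E29; now {D2:20, R16:26}
add D5 (priority 25) → {D2:20, D5:25, R16:26}
update D2 to priority 37 → {D5:25, R16:26, D2:37}
dequeue → D5; now {R16:26, D2:37}
dequeue → R16; now {D2:37}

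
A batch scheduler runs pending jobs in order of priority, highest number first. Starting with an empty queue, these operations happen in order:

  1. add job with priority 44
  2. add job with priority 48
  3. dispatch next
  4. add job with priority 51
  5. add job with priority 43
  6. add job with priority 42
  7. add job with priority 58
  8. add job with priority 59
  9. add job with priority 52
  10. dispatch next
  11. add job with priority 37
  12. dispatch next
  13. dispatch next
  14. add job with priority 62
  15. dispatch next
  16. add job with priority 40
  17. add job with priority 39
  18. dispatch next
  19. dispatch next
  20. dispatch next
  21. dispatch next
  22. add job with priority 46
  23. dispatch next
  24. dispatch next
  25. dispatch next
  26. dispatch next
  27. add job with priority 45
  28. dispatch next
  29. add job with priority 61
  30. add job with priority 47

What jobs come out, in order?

insert 44 → {44}
insert 48 → {48, 44}
dispatch next → 48; now {44}
insert 51 → {51, 44}
insert 43 → {51, 44, 43}
insert 42 → {51, 44, 43, 42}
insert 58 → {58, 51, 44, 43, 42}
insert 59 → {59, 58, 51, 44, 43, 42}
insert 52 → {59, 58, 52, 51, 44, 43, 42}
dispatch next → 59; now {58, 52, 51, 44, 43, 42}
insert 37 → {58, 52, 51, 44, 43, 42, 37}
dispatch next → 58; now {52, 51, 44, 43, 42, 37}
dispatch next → 52; now {51, 44, 43, 42, 37}
insert 62 → {62, 51, 44, 43, 42, 37}
dispatch next → 62; now {51, 44, 43, 42, 37}
insert 40 → {51, 44, 43, 42, 40, 37}
insert 39 → {51, 44, 43, 42, 40, 39, 37}
dispatch next → 51; now {44, 43, 42, 40, 39, 37}
dispatch next → 44; now {43, 42, 40, 39, 37}
dispatch next → 43; now {42, 40, 39, 37}
dispatch next → 42; now {40, 39, 37}
insert 46 → {46, 40, 39, 37}
dispatch next → 46; now {40, 39, 37}
dispatch next → 40; now {39, 37}
dispatch next → 39; now {37}
dispatch next → 37; now {}
insert 45 → {45}
dispatch next → 45; now {}
insert 61 → {61}
insert 47 → {61, 47}

[48, 59, 58, 52, 62, 51, 44, 43, 42, 46, 40, 39, 37, 45]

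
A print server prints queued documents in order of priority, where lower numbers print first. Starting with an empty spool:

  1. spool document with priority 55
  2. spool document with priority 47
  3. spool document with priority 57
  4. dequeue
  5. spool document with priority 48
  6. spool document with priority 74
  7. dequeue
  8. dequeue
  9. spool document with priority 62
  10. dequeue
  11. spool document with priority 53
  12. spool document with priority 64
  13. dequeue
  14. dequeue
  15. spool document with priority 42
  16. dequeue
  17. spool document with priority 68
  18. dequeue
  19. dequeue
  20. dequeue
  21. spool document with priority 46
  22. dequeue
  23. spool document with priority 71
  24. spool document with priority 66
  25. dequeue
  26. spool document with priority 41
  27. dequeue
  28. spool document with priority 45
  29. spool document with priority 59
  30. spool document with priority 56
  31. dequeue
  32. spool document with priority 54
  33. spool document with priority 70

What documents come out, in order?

47, 48, 55, 57, 53, 62, 42, 64, 68, 74, 46, 66, 41, 45

insert 55 → {55}
insert 47 → {47, 55}
insert 57 → {47, 55, 57}
dequeue → 47; now {55, 57}
insert 48 → {48, 55, 57}
insert 74 → {48, 55, 57, 74}
dequeue → 48; now {55, 57, 74}
dequeue → 55; now {57, 74}
insert 62 → {57, 62, 74}
dequeue → 57; now {62, 74}
insert 53 → {53, 62, 74}
insert 64 → {53, 62, 64, 74}
dequeue → 53; now {62, 64, 74}
dequeue → 62; now {64, 74}
insert 42 → {42, 64, 74}
dequeue → 42; now {64, 74}
insert 68 → {64, 68, 74}
dequeue → 64; now {68, 74}
dequeue → 68; now {74}
dequeue → 74; now {}
insert 46 → {46}
dequeue → 46; now {}
insert 71 → {71}
insert 66 → {66, 71}
dequeue → 66; now {71}
insert 41 → {41, 71}
dequeue → 41; now {71}
insert 45 → {45, 71}
insert 59 → {45, 59, 71}
insert 56 → {45, 56, 59, 71}
dequeue → 45; now {56, 59, 71}
insert 54 → {54, 56, 59, 71}
insert 70 → {54, 56, 59, 70, 71}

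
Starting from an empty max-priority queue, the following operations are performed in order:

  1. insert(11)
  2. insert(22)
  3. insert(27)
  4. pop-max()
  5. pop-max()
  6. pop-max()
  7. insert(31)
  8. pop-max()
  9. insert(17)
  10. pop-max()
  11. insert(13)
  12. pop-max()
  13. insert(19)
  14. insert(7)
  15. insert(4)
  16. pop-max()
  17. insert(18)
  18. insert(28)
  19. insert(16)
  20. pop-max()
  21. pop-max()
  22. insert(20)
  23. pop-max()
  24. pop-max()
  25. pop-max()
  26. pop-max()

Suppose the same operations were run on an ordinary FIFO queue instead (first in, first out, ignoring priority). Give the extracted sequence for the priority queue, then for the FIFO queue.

insert 11 → {11}
insert 22 → {22, 11}
insert 27 → {27, 22, 11}
pop-max → 27; now {22, 11}
pop-max → 22; now {11}
pop-max → 11; now {}
insert 31 → {31}
pop-max → 31; now {}
insert 17 → {17}
pop-max → 17; now {}
insert 13 → {13}
pop-max → 13; now {}
insert 19 → {19}
insert 7 → {19, 7}
insert 4 → {19, 7, 4}
pop-max → 19; now {7, 4}
insert 18 → {18, 7, 4}
insert 28 → {28, 18, 7, 4}
insert 16 → {28, 18, 16, 7, 4}
pop-max → 28; now {18, 16, 7, 4}
pop-max → 18; now {16, 7, 4}
insert 20 → {20, 16, 7, 4}
pop-max → 20; now {16, 7, 4}
pop-max → 16; now {7, 4}
pop-max → 7; now {4}
pop-max → 4; now {}

priority queue: 27 → 22 → 11 → 31 → 17 → 13 → 19 → 28 → 18 → 20 → 16 → 7 → 4; FIFO queue: 11 → 22 → 27 → 31 → 17 → 13 → 19 → 7 → 4 → 18 → 28 → 16 → 20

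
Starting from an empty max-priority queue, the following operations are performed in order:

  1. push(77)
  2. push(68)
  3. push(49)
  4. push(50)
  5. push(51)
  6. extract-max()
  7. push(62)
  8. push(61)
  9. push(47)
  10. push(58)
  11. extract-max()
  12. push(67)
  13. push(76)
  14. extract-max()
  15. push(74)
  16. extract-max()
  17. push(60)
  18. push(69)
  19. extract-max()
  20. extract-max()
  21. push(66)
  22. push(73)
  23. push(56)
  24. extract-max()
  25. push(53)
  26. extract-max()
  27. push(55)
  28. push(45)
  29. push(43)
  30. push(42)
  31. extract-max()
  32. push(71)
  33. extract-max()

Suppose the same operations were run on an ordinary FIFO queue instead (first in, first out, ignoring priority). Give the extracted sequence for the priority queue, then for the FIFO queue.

priority queue: [77, 68, 76, 74, 69, 67, 73, 66, 62, 71]; FIFO queue: [77, 68, 49, 50, 51, 62, 61, 47, 58, 67]

insert 77 → {77}
insert 68 → {77, 68}
insert 49 → {77, 68, 49}
insert 50 → {77, 68, 50, 49}
insert 51 → {77, 68, 51, 50, 49}
extract-max → 77; now {68, 51, 50, 49}
insert 62 → {68, 62, 51, 50, 49}
insert 61 → {68, 62, 61, 51, 50, 49}
insert 47 → {68, 62, 61, 51, 50, 49, 47}
insert 58 → {68, 62, 61, 58, 51, 50, 49, 47}
extract-max → 68; now {62, 61, 58, 51, 50, 49, 47}
insert 67 → {67, 62, 61, 58, 51, 50, 49, 47}
insert 76 → {76, 67, 62, 61, 58, 51, 50, 49, 47}
extract-max → 76; now {67, 62, 61, 58, 51, 50, 49, 47}
insert 74 → {74, 67, 62, 61, 58, 51, 50, 49, 47}
extract-max → 74; now {67, 62, 61, 58, 51, 50, 49, 47}
insert 60 → {67, 62, 61, 60, 58, 51, 50, 49, 47}
insert 69 → {69, 67, 62, 61, 60, 58, 51, 50, 49, 47}
extract-max → 69; now {67, 62, 61, 60, 58, 51, 50, 49, 47}
extract-max → 67; now {62, 61, 60, 58, 51, 50, 49, 47}
insert 66 → {66, 62, 61, 60, 58, 51, 50, 49, 47}
insert 73 → {73, 66, 62, 61, 60, 58, 51, 50, 49, 47}
insert 56 → {73, 66, 62, 61, 60, 58, 56, 51, 50, 49, 47}
extract-max → 73; now {66, 62, 61, 60, 58, 56, 51, 50, 49, 47}
insert 53 → {66, 62, 61, 60, 58, 56, 53, 51, 50, 49, 47}
extract-max → 66; now {62, 61, 60, 58, 56, 53, 51, 50, 49, 47}
insert 55 → {62, 61, 60, 58, 56, 55, 53, 51, 50, 49, 47}
insert 45 → {62, 61, 60, 58, 56, 55, 53, 51, 50, 49, 47, 45}
insert 43 → {62, 61, 60, 58, 56, 55, 53, 51, 50, 49, 47, 45, 43}
insert 42 → {62, 61, 60, 58, 56, 55, 53, 51, 50, 49, 47, 45, 43, 42}
extract-max → 62; now {61, 60, 58, 56, 55, 53, 51, 50, 49, 47, 45, 43, 42}
insert 71 → {71, 61, 60, 58, 56, 55, 53, 51, 50, 49, 47, 45, 43, 42}
extract-max → 71; now {61, 60, 58, 56, 55, 53, 51, 50, 49, 47, 45, 43, 42}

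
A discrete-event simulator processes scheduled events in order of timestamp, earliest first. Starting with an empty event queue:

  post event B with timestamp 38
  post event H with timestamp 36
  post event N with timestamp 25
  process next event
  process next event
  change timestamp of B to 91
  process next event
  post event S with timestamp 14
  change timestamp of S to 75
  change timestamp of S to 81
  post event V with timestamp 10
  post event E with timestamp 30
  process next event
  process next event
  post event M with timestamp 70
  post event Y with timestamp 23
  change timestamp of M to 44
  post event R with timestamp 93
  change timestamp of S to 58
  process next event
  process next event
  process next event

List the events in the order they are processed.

add B (timestamp 38) → {B:38}
add H (timestamp 36) → {H:36, B:38}
add N (timestamp 25) → {N:25, H:36, B:38}
process next event → N; now {H:36, B:38}
process next event → H; now {B:38}
update B to timestamp 91 → {B:91}
process next event → B; now {}
add S (timestamp 14) → {S:14}
update S to timestamp 75 → {S:75}
update S to timestamp 81 → {S:81}
add V (timestamp 10) → {V:10, S:81}
add E (timestamp 30) → {V:10, E:30, S:81}
process next event → V; now {E:30, S:81}
process next event → E; now {S:81}
add M (timestamp 70) → {M:70, S:81}
add Y (timestamp 23) → {Y:23, M:70, S:81}
update M to timestamp 44 → {Y:23, M:44, S:81}
add R (timestamp 93) → {Y:23, M:44, S:81, R:93}
update S to timestamp 58 → {Y:23, M:44, S:58, R:93}
process next event → Y; now {M:44, S:58, R:93}
process next event → M; now {S:58, R:93}
process next event → S; now {R:93}

N → H → B → V → E → Y → M → S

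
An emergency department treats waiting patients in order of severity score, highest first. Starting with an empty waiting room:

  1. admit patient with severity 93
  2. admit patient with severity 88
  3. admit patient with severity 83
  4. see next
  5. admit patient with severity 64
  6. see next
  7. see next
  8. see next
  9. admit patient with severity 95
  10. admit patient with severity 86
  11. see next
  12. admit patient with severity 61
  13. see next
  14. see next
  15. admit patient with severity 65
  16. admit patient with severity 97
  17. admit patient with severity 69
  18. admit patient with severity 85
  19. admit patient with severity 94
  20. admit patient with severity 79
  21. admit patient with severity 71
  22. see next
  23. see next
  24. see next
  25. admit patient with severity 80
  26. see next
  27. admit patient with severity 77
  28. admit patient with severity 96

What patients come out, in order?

insert 93 → {93}
insert 88 → {93, 88}
insert 83 → {93, 88, 83}
see next → 93; now {88, 83}
insert 64 → {88, 83, 64}
see next → 88; now {83, 64}
see next → 83; now {64}
see next → 64; now {}
insert 95 → {95}
insert 86 → {95, 86}
see next → 95; now {86}
insert 61 → {86, 61}
see next → 86; now {61}
see next → 61; now {}
insert 65 → {65}
insert 97 → {97, 65}
insert 69 → {97, 69, 65}
insert 85 → {97, 85, 69, 65}
insert 94 → {97, 94, 85, 69, 65}
insert 79 → {97, 94, 85, 79, 69, 65}
insert 71 → {97, 94, 85, 79, 71, 69, 65}
see next → 97; now {94, 85, 79, 71, 69, 65}
see next → 94; now {85, 79, 71, 69, 65}
see next → 85; now {79, 71, 69, 65}
insert 80 → {80, 79, 71, 69, 65}
see next → 80; now {79, 71, 69, 65}
insert 77 → {79, 77, 71, 69, 65}
insert 96 → {96, 79, 77, 71, 69, 65}

93 → 88 → 83 → 64 → 95 → 86 → 61 → 97 → 94 → 85 → 80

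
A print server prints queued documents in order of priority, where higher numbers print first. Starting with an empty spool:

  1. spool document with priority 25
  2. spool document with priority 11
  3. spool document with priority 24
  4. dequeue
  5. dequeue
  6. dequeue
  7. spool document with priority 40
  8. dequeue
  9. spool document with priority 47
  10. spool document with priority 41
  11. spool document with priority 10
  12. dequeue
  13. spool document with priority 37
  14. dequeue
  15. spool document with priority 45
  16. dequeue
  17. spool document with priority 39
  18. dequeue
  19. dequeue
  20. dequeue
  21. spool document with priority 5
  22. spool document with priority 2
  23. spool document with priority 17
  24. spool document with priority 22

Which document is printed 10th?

insert 25 → {25}
insert 11 → {25, 11}
insert 24 → {25, 24, 11}
dequeue → 25; now {24, 11}
dequeue → 24; now {11}
dequeue → 11; now {}
insert 40 → {40}
dequeue → 40; now {}
insert 47 → {47}
insert 41 → {47, 41}
insert 10 → {47, 41, 10}
dequeue → 47; now {41, 10}
insert 37 → {41, 37, 10}
dequeue → 41; now {37, 10}
insert 45 → {45, 37, 10}
dequeue → 45; now {37, 10}
insert 39 → {39, 37, 10}
dequeue → 39; now {37, 10}
dequeue → 37; now {10}
dequeue → 10; now {}
insert 5 → {5}
insert 2 → {5, 2}
insert 17 → {17, 5, 2}
insert 22 → {22, 17, 5, 2}

10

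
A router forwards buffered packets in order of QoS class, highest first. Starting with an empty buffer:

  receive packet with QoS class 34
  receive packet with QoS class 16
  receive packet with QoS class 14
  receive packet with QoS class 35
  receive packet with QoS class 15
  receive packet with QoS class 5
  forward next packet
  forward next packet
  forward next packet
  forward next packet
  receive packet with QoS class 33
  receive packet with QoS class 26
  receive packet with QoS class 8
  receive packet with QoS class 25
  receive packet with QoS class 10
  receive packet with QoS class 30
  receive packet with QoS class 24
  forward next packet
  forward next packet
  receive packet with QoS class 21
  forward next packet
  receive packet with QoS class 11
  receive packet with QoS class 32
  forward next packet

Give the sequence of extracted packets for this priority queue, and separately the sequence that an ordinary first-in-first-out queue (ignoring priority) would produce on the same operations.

priority queue: 35 → 34 → 16 → 15 → 33 → 30 → 26 → 32; FIFO queue: [34, 16, 14, 35, 15, 5, 33, 26]

insert 34 → {34}
insert 16 → {34, 16}
insert 14 → {34, 16, 14}
insert 35 → {35, 34, 16, 14}
insert 15 → {35, 34, 16, 15, 14}
insert 5 → {35, 34, 16, 15, 14, 5}
forward next packet → 35; now {34, 16, 15, 14, 5}
forward next packet → 34; now {16, 15, 14, 5}
forward next packet → 16; now {15, 14, 5}
forward next packet → 15; now {14, 5}
insert 33 → {33, 14, 5}
insert 26 → {33, 26, 14, 5}
insert 8 → {33, 26, 14, 8, 5}
insert 25 → {33, 26, 25, 14, 8, 5}
insert 10 → {33, 26, 25, 14, 10, 8, 5}
insert 30 → {33, 30, 26, 25, 14, 10, 8, 5}
insert 24 → {33, 30, 26, 25, 24, 14, 10, 8, 5}
forward next packet → 33; now {30, 26, 25, 24, 14, 10, 8, 5}
forward next packet → 30; now {26, 25, 24, 14, 10, 8, 5}
insert 21 → {26, 25, 24, 21, 14, 10, 8, 5}
forward next packet → 26; now {25, 24, 21, 14, 10, 8, 5}
insert 11 → {25, 24, 21, 14, 11, 10, 8, 5}
insert 32 → {32, 25, 24, 21, 14, 11, 10, 8, 5}
forward next packet → 32; now {25, 24, 21, 14, 11, 10, 8, 5}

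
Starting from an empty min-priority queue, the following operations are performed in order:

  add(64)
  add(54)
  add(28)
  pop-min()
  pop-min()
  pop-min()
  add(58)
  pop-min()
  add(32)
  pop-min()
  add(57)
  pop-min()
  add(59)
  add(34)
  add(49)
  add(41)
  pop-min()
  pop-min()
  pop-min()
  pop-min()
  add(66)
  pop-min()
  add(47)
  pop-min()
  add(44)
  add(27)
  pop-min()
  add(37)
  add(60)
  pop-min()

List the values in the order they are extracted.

28 → 54 → 64 → 58 → 32 → 57 → 34 → 41 → 49 → 59 → 66 → 47 → 27 → 37

insert 64 → {64}
insert 54 → {54, 64}
insert 28 → {28, 54, 64}
pop-min → 28; now {54, 64}
pop-min → 54; now {64}
pop-min → 64; now {}
insert 58 → {58}
pop-min → 58; now {}
insert 32 → {32}
pop-min → 32; now {}
insert 57 → {57}
pop-min → 57; now {}
insert 59 → {59}
insert 34 → {34, 59}
insert 49 → {34, 49, 59}
insert 41 → {34, 41, 49, 59}
pop-min → 34; now {41, 49, 59}
pop-min → 41; now {49, 59}
pop-min → 49; now {59}
pop-min → 59; now {}
insert 66 → {66}
pop-min → 66; now {}
insert 47 → {47}
pop-min → 47; now {}
insert 44 → {44}
insert 27 → {27, 44}
pop-min → 27; now {44}
insert 37 → {37, 44}
insert 60 → {37, 44, 60}
pop-min → 37; now {44, 60}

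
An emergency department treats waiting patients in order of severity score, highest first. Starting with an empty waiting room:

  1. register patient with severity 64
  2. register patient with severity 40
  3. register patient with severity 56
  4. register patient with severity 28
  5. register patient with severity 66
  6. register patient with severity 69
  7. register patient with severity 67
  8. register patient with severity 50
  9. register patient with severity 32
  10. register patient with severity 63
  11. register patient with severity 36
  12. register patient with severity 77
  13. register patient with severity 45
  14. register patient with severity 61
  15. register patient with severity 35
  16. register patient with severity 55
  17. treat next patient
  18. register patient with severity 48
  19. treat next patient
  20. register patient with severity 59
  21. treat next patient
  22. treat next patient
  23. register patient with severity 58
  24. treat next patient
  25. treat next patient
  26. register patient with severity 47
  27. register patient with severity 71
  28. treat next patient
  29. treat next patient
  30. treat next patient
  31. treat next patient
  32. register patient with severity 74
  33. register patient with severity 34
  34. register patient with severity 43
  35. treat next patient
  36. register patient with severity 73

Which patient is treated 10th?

58

insert 64 → {64}
insert 40 → {64, 40}
insert 56 → {64, 56, 40}
insert 28 → {64, 56, 40, 28}
insert 66 → {66, 64, 56, 40, 28}
insert 69 → {69, 66, 64, 56, 40, 28}
insert 67 → {69, 67, 66, 64, 56, 40, 28}
insert 50 → {69, 67, 66, 64, 56, 50, 40, 28}
insert 32 → {69, 67, 66, 64, 56, 50, 40, 32, 28}
insert 63 → {69, 67, 66, 64, 63, 56, 50, 40, 32, 28}
insert 36 → {69, 67, 66, 64, 63, 56, 50, 40, 36, 32, 28}
insert 77 → {77, 69, 67, 66, 64, 63, 56, 50, 40, 36, 32, 28}
insert 45 → {77, 69, 67, 66, 64, 63, 56, 50, 45, 40, 36, 32, 28}
insert 61 → {77, 69, 67, 66, 64, 63, 61, 56, 50, 45, 40, 36, 32, 28}
insert 35 → {77, 69, 67, 66, 64, 63, 61, 56, 50, 45, 40, 36, 35, 32, 28}
insert 55 → {77, 69, 67, 66, 64, 63, 61, 56, 55, 50, 45, 40, 36, 35, 32, 28}
treat next patient → 77; now {69, 67, 66, 64, 63, 61, 56, 55, 50, 45, 40, 36, 35, 32, 28}
insert 48 → {69, 67, 66, 64, 63, 61, 56, 55, 50, 48, 45, 40, 36, 35, 32, 28}
treat next patient → 69; now {67, 66, 64, 63, 61, 56, 55, 50, 48, 45, 40, 36, 35, 32, 28}
insert 59 → {67, 66, 64, 63, 61, 59, 56, 55, 50, 48, 45, 40, 36, 35, 32, 28}
treat next patient → 67; now {66, 64, 63, 61, 59, 56, 55, 50, 48, 45, 40, 36, 35, 32, 28}
treat next patient → 66; now {64, 63, 61, 59, 56, 55, 50, 48, 45, 40, 36, 35, 32, 28}
insert 58 → {64, 63, 61, 59, 58, 56, 55, 50, 48, 45, 40, 36, 35, 32, 28}
treat next patient → 64; now {63, 61, 59, 58, 56, 55, 50, 48, 45, 40, 36, 35, 32, 28}
treat next patient → 63; now {61, 59, 58, 56, 55, 50, 48, 45, 40, 36, 35, 32, 28}
insert 47 → {61, 59, 58, 56, 55, 50, 48, 47, 45, 40, 36, 35, 32, 28}
insert 71 → {71, 61, 59, 58, 56, 55, 50, 48, 47, 45, 40, 36, 35, 32, 28}
treat next patient → 71; now {61, 59, 58, 56, 55, 50, 48, 47, 45, 40, 36, 35, 32, 28}
treat next patient → 61; now {59, 58, 56, 55, 50, 48, 47, 45, 40, 36, 35, 32, 28}
treat next patient → 59; now {58, 56, 55, 50, 48, 47, 45, 40, 36, 35, 32, 28}
treat next patient → 58; now {56, 55, 50, 48, 47, 45, 40, 36, 35, 32, 28}
insert 74 → {74, 56, 55, 50, 48, 47, 45, 40, 36, 35, 32, 28}
insert 34 → {74, 56, 55, 50, 48, 47, 45, 40, 36, 35, 34, 32, 28}
insert 43 → {74, 56, 55, 50, 48, 47, 45, 43, 40, 36, 35, 34, 32, 28}
treat next patient → 74; now {56, 55, 50, 48, 47, 45, 43, 40, 36, 35, 34, 32, 28}
insert 73 → {73, 56, 55, 50, 48, 47, 45, 43, 40, 36, 35, 34, 32, 28}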